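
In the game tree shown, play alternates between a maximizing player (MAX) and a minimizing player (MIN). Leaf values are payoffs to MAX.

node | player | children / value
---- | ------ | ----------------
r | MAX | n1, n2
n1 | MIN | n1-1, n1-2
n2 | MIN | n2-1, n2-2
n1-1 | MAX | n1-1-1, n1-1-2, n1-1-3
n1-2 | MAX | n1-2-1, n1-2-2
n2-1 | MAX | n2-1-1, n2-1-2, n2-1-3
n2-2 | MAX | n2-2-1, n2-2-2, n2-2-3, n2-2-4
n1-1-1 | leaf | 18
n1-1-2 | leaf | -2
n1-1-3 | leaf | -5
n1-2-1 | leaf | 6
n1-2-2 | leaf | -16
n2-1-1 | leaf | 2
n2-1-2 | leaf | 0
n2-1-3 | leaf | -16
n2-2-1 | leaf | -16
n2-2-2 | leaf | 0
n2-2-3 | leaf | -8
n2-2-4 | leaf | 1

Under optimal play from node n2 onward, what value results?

n2-1 (MAX): max(2, 0, -16) = 2
n2-2 (MAX): max(-16, 0, -8, 1) = 1
n2 (MIN): min(2, 1) = 1

1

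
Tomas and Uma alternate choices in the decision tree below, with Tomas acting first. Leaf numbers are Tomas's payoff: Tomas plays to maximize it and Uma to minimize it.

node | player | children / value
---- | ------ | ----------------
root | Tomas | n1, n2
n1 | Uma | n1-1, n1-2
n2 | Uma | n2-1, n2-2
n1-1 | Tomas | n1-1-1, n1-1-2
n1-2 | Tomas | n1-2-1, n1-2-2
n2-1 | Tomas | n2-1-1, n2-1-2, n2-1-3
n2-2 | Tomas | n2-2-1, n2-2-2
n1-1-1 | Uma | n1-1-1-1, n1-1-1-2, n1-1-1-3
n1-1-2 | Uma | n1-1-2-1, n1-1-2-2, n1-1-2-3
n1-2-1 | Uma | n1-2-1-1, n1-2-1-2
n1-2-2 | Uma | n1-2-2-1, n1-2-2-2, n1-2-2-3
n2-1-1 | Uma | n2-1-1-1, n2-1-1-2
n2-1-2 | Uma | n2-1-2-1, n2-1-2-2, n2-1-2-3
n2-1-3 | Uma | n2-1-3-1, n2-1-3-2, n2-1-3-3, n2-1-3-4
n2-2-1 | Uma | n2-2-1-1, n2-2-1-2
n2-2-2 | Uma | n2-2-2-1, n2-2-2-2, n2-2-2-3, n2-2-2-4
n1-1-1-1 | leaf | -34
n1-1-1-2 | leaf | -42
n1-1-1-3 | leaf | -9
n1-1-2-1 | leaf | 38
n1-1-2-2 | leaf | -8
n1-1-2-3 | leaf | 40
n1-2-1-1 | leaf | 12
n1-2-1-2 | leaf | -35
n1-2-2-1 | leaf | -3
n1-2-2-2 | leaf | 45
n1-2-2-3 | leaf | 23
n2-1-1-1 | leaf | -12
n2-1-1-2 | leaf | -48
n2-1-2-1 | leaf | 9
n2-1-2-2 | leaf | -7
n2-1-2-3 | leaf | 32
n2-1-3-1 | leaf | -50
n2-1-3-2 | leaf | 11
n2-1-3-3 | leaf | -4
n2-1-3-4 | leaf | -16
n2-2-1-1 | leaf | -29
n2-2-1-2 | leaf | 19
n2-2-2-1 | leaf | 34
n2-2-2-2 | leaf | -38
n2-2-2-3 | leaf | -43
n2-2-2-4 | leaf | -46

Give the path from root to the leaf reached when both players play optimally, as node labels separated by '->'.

n1-1-1 (Uma): min(-34, -42, -9) = -42
n1-1-2 (Uma): min(38, -8, 40) = -8
n1-1 (Tomas): max(-42, -8) = -8
n1-2-1 (Uma): min(12, -35) = -35
n1-2-2 (Uma): min(-3, 45, 23) = -3
n1-2 (Tomas): max(-35, -3) = -3
n1 (Uma): min(-8, -3) = -8
n2-1-1 (Uma): min(-12, -48) = -48
n2-1-2 (Uma): min(9, -7, 32) = -7
n2-1-3 (Uma): min(-50, 11, -4, -16) = -50
n2-1 (Tomas): max(-48, -7, -50) = -7
n2-2-1 (Uma): min(-29, 19) = -29
n2-2-2 (Uma): min(34, -38, -43, -46) = -46
n2-2 (Tomas): max(-29, -46) = -29
n2 (Uma): min(-7, -29) = -29
root (Tomas): max(-8, -29) = -8
At root, Tomas picks n1 (highest: -8).
At n1, Uma picks n1-1 (lowest: -8).
At n1-1, Tomas picks n1-1-2 (highest: -8).
At n1-1-2, Uma picks n1-1-2-2 (lowest: -8).
Terminal value -8.

root -> n1 -> n1-1 -> n1-1-2 -> n1-1-2-2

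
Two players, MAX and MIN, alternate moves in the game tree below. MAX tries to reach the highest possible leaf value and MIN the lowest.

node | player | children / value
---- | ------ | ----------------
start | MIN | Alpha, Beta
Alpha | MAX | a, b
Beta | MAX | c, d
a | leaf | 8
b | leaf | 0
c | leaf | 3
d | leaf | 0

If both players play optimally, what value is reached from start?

Alpha (MAX): max(8, 0) = 8
Beta (MAX): max(3, 0) = 3
start (MIN): min(8, 3) = 3

3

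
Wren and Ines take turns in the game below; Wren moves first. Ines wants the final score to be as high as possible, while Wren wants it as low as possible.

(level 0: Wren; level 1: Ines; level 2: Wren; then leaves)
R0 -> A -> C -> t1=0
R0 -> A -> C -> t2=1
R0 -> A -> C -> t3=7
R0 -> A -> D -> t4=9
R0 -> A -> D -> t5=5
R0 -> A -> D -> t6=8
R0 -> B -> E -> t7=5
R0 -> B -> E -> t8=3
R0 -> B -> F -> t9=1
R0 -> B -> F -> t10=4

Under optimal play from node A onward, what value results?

C (Wren): min(0, 1, 7) = 0
D (Wren): min(9, 5, 8) = 5
A (Ines): max(0, 5) = 5

5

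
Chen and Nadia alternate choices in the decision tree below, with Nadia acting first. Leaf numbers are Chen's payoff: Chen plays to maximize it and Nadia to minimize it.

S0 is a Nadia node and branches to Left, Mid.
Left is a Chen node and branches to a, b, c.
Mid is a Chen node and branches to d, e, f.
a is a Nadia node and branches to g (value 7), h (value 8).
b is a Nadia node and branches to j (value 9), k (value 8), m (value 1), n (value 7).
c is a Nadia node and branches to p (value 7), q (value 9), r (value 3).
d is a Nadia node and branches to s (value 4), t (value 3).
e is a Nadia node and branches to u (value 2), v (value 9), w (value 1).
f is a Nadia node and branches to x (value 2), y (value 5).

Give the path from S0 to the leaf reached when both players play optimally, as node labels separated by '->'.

S0 -> Mid -> d -> t

a (Nadia): min(7, 8) = 7
b (Nadia): min(9, 8, 1, 7) = 1
c (Nadia): min(7, 9, 3) = 3
Left (Chen): max(7, 1, 3) = 7
d (Nadia): min(4, 3) = 3
e (Nadia): min(2, 9, 1) = 1
f (Nadia): min(2, 5) = 2
Mid (Chen): max(3, 1, 2) = 3
S0 (Nadia): min(7, 3) = 3
At S0, Nadia picks Mid (lowest: 3).
At Mid, Chen picks d (highest: 3).
At d, Nadia picks t (lowest: 3).
Terminal value 3.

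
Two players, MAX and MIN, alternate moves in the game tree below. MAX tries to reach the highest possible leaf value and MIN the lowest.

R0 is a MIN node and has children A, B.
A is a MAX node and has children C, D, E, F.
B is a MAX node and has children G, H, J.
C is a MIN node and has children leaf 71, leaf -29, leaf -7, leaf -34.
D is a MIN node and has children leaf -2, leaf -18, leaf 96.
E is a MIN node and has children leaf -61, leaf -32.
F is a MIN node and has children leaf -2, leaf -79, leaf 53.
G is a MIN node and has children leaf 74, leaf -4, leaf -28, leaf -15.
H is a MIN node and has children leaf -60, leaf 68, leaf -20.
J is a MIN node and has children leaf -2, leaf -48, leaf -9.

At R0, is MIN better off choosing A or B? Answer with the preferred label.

C (MIN): min(71, -29, -7, -34) = -34
D (MIN): min(-2, -18, 96) = -18
E (MIN): min(-61, -32) = -61
F (MIN): min(-2, -79, 53) = -79
A (MAX): max(-34, -18, -61, -79) = -18
G (MIN): min(74, -4, -28, -15) = -28
H (MIN): min(-60, 68, -20) = -60
J (MIN): min(-2, -48, -9) = -48
B (MAX): max(-28, -60, -48) = -28
MIN prefers the lower value; A=-18, B=-28. B is better since -28 < -18.

B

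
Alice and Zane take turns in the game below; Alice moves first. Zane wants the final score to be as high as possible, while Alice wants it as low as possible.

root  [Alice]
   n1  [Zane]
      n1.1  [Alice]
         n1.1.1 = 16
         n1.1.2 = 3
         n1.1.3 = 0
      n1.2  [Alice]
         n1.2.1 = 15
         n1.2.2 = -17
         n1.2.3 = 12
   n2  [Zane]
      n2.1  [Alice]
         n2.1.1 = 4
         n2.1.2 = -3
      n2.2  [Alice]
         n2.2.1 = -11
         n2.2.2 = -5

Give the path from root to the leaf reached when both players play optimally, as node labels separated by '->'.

n1.1 (Alice): min(16, 3, 0) = 0
n1.2 (Alice): min(15, -17, 12) = -17
n1 (Zane): max(0, -17) = 0
n2.1 (Alice): min(4, -3) = -3
n2.2 (Alice): min(-11, -5) = -11
n2 (Zane): max(-3, -11) = -3
root (Alice): min(0, -3) = -3
At root, Alice picks n2 (lowest: -3).
At n2, Zane picks n2.1 (highest: -3).
At n2.1, Alice picks n2.1.2 (lowest: -3).
Terminal value -3.

root -> n2 -> n2.1 -> n2.1.2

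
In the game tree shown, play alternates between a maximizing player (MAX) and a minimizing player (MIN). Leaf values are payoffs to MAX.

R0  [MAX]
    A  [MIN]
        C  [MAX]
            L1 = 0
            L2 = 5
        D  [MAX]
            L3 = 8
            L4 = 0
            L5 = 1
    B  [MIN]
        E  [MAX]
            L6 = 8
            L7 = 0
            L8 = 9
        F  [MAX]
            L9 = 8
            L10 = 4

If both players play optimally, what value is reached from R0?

8

C (MAX): max(0, 5) = 5
D (MAX): max(8, 0, 1) = 8
A (MIN): min(5, 8) = 5
E (MAX): max(8, 0, 9) = 9
F (MAX): max(8, 4) = 8
B (MIN): min(9, 8) = 8
R0 (MAX): max(5, 8) = 8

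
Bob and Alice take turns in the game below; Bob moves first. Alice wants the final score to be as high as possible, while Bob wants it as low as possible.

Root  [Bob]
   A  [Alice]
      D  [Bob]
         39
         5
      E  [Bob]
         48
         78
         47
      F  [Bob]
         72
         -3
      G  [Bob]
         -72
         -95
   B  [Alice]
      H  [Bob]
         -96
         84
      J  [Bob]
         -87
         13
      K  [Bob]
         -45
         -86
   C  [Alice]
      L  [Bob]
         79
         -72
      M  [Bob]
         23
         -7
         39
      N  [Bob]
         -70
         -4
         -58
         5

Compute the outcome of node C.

-7

L (Bob): min(79, -72) = -72
M (Bob): min(23, -7, 39) = -7
N (Bob): min(-70, -4, -58, 5) = -70
C (Alice): max(-72, -7, -70) = -7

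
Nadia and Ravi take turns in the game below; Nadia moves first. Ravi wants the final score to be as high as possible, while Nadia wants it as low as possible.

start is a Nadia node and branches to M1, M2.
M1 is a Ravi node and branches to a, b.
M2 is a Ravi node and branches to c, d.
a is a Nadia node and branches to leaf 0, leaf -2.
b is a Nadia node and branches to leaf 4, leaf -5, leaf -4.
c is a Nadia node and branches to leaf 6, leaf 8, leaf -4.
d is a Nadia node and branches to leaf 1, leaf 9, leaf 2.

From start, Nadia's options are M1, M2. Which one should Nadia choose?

M1

a (Nadia): min(0, -2) = -2
b (Nadia): min(4, -5, -4) = -5
M1 (Ravi): max(-2, -5) = -2
c (Nadia): min(6, 8, -4) = -4
d (Nadia): min(1, 9, 2) = 1
M2 (Ravi): max(-4, 1) = 1
start (Nadia): min(-2, 1) = -2
Nadia at start wants the lowest of {M1=-2, M2=1}, so chooses M1.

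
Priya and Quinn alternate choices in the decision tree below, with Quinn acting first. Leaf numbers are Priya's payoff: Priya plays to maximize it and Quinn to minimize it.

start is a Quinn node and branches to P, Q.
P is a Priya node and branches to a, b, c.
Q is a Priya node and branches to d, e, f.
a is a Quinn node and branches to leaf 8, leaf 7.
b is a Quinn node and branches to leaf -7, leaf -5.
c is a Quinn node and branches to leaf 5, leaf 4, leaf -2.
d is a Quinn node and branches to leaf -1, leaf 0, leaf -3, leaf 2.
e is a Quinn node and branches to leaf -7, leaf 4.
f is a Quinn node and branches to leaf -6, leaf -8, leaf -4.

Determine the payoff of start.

-3

a (Quinn): min(8, 7) = 7
b (Quinn): min(-7, -5) = -7
c (Quinn): min(5, 4, -2) = -2
P (Priya): max(7, -7, -2) = 7
d (Quinn): min(-1, 0, -3, 2) = -3
e (Quinn): min(-7, 4) = -7
f (Quinn): min(-6, -8, -4) = -8
Q (Priya): max(-3, -7, -8) = -3
start (Quinn): min(7, -3) = -3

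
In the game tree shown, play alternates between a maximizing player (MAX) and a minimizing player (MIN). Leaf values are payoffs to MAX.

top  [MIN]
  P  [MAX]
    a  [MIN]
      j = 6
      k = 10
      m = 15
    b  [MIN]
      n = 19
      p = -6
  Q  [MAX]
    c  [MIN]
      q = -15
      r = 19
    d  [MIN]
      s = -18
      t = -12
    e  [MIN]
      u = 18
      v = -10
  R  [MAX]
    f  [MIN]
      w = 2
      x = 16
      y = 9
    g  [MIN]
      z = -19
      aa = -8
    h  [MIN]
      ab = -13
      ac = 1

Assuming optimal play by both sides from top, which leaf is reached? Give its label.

v

a (MIN): min(6, 10, 15) = 6
b (MIN): min(19, -6) = -6
P (MAX): max(6, -6) = 6
c (MIN): min(-15, 19) = -15
d (MIN): min(-18, -12) = -18
e (MIN): min(18, -10) = -10
Q (MAX): max(-15, -18, -10) = -10
f (MIN): min(2, 16, 9) = 2
g (MIN): min(-19, -8) = -19
h (MIN): min(-13, 1) = -13
R (MAX): max(2, -19, -13) = 2
top (MIN): min(6, -10, 2) = -10
At top, MIN picks Q (lowest: -10).
At Q, MAX picks e (highest: -10).
At e, MIN picks v (lowest: -10).
Terminal value -10.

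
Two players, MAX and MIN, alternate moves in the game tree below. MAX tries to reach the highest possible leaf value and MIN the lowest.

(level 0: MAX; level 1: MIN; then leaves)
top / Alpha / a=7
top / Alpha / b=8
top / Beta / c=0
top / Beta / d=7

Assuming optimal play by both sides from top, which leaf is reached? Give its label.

Alpha (MIN): min(7, 8) = 7
Beta (MIN): min(0, 7) = 0
top (MAX): max(7, 0) = 7
At top, MAX picks Alpha (highest: 7).
At Alpha, MIN picks a (lowest: 7).
Terminal value 7.

a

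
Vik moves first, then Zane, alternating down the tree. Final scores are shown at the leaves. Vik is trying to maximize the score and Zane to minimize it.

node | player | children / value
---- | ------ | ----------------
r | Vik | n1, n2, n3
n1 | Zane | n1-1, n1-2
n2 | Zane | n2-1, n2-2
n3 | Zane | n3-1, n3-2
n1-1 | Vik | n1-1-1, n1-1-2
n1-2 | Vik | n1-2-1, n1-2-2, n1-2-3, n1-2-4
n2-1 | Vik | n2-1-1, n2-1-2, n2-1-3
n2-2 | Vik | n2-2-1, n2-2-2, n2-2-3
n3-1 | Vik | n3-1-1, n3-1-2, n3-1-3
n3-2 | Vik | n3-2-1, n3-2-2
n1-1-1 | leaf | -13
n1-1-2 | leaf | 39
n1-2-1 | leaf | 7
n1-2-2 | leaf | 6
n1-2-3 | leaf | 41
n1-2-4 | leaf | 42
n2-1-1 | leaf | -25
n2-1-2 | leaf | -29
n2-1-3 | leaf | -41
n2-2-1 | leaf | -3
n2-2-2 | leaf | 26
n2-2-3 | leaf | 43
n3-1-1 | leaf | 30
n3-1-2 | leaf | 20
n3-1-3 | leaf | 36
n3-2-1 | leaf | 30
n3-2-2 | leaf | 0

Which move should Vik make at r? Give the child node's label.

n1-1 (Vik): max(-13, 39) = 39
n1-2 (Vik): max(7, 6, 41, 42) = 42
n1 (Zane): min(39, 42) = 39
n2-1 (Vik): max(-25, -29, -41) = -25
n2-2 (Vik): max(-3, 26, 43) = 43
n2 (Zane): min(-25, 43) = -25
n3-1 (Vik): max(30, 20, 36) = 36
n3-2 (Vik): max(30, 0) = 30
n3 (Zane): min(36, 30) = 30
r (Vik): max(39, -25, 30) = 39
Vik at r wants the highest of {n1=39, n2=-25, n3=30}, so chooses n1.

n1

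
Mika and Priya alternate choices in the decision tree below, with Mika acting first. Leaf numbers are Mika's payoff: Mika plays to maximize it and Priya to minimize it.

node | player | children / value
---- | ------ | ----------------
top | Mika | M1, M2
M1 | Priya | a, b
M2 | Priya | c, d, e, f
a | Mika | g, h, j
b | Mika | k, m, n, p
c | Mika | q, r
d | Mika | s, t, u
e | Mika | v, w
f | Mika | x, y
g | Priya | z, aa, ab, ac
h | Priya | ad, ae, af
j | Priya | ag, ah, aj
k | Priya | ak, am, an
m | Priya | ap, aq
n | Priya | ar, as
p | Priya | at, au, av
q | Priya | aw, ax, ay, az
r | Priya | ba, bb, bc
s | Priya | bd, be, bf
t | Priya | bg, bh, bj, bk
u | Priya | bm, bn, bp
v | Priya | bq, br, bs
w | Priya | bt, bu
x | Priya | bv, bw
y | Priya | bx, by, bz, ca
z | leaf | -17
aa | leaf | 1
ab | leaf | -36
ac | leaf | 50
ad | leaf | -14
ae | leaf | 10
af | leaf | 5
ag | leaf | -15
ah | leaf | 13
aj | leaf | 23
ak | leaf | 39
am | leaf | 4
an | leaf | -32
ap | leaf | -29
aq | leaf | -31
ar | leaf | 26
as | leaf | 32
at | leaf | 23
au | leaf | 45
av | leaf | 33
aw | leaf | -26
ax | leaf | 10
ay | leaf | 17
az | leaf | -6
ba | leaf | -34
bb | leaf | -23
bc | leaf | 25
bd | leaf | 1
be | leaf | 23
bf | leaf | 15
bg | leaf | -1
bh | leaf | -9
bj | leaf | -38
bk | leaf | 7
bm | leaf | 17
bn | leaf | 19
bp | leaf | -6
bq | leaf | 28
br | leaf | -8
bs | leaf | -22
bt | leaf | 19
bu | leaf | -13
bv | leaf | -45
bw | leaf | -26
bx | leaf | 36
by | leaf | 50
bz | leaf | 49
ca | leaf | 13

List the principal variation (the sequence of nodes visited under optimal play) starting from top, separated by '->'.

top -> M1 -> a -> h -> ad

g (Priya): min(-17, 1, -36, 50) = -36
h (Priya): min(-14, 10, 5) = -14
j (Priya): min(-15, 13, 23) = -15
a (Mika): max(-36, -14, -15) = -14
k (Priya): min(39, 4, -32) = -32
m (Priya): min(-29, -31) = -31
n (Priya): min(26, 32) = 26
p (Priya): min(23, 45, 33) = 23
b (Mika): max(-32, -31, 26, 23) = 26
M1 (Priya): min(-14, 26) = -14
q (Priya): min(-26, 10, 17, -6) = -26
r (Priya): min(-34, -23, 25) = -34
c (Mika): max(-26, -34) = -26
s (Priya): min(1, 23, 15) = 1
t (Priya): min(-1, -9, -38, 7) = -38
u (Priya): min(17, 19, -6) = -6
d (Mika): max(1, -38, -6) = 1
v (Priya): min(28, -8, -22) = -22
w (Priya): min(19, -13) = -13
e (Mika): max(-22, -13) = -13
x (Priya): min(-45, -26) = -45
y (Priya): min(36, 50, 49, 13) = 13
f (Mika): max(-45, 13) = 13
M2 (Priya): min(-26, 1, -13, 13) = -26
top (Mika): max(-14, -26) = -14
At top, Mika picks M1 (highest: -14).
At M1, Priya picks a (lowest: -14).
At a, Mika picks h (highest: -14).
At h, Priya picks ad (lowest: -14).
Terminal value -14.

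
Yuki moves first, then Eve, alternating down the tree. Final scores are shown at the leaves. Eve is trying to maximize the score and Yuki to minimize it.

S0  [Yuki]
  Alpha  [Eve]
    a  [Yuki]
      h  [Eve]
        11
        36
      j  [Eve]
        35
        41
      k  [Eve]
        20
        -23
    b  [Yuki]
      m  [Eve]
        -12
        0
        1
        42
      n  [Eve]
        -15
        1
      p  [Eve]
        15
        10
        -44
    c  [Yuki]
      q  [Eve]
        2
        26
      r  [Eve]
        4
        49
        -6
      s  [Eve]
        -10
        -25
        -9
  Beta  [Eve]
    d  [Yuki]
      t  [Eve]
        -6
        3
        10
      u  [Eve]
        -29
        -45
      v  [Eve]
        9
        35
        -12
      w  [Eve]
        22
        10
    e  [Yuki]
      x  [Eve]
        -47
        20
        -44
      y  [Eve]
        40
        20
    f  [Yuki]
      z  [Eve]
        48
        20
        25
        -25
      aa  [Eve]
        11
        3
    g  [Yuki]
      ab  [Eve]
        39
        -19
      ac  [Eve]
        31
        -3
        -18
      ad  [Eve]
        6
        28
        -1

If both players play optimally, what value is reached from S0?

20

h (Eve): max(11, 36) = 36
j (Eve): max(35, 41) = 41
k (Eve): max(20, -23) = 20
a (Yuki): min(36, 41, 20) = 20
m (Eve): max(-12, 0, 1, 42) = 42
n (Eve): max(-15, 1) = 1
p (Eve): max(15, 10, -44) = 15
b (Yuki): min(42, 1, 15) = 1
q (Eve): max(2, 26) = 26
r (Eve): max(4, 49, -6) = 49
s (Eve): max(-10, -25, -9) = -9
c (Yuki): min(26, 49, -9) = -9
Alpha (Eve): max(20, 1, -9) = 20
t (Eve): max(-6, 3, 10) = 10
u (Eve): max(-29, -45) = -29
v (Eve): max(9, 35, -12) = 35
w (Eve): max(22, 10) = 22
d (Yuki): min(10, -29, 35, 22) = -29
x (Eve): max(-47, 20, -44) = 20
y (Eve): max(40, 20) = 40
e (Yuki): min(20, 40) = 20
z (Eve): max(48, 20, 25, -25) = 48
aa (Eve): max(11, 3) = 11
f (Yuki): min(48, 11) = 11
ab (Eve): max(39, -19) = 39
ac (Eve): max(31, -3, -18) = 31
ad (Eve): max(6, 28, -1) = 28
g (Yuki): min(39, 31, 28) = 28
Beta (Eve): max(-29, 20, 11, 28) = 28
S0 (Yuki): min(20, 28) = 20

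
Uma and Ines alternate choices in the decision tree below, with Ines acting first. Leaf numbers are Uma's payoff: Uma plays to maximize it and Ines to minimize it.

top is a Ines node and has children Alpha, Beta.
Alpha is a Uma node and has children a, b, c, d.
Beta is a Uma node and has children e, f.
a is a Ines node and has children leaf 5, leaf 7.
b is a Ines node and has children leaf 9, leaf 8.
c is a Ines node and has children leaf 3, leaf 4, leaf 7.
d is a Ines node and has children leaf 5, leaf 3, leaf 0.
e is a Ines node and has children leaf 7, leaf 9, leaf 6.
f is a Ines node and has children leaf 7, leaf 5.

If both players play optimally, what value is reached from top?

6

a (Ines): min(5, 7) = 5
b (Ines): min(9, 8) = 8
c (Ines): min(3, 4, 7) = 3
d (Ines): min(5, 3, 0) = 0
Alpha (Uma): max(5, 8, 3, 0) = 8
e (Ines): min(7, 9, 6) = 6
f (Ines): min(7, 5) = 5
Beta (Uma): max(6, 5) = 6
top (Ines): min(8, 6) = 6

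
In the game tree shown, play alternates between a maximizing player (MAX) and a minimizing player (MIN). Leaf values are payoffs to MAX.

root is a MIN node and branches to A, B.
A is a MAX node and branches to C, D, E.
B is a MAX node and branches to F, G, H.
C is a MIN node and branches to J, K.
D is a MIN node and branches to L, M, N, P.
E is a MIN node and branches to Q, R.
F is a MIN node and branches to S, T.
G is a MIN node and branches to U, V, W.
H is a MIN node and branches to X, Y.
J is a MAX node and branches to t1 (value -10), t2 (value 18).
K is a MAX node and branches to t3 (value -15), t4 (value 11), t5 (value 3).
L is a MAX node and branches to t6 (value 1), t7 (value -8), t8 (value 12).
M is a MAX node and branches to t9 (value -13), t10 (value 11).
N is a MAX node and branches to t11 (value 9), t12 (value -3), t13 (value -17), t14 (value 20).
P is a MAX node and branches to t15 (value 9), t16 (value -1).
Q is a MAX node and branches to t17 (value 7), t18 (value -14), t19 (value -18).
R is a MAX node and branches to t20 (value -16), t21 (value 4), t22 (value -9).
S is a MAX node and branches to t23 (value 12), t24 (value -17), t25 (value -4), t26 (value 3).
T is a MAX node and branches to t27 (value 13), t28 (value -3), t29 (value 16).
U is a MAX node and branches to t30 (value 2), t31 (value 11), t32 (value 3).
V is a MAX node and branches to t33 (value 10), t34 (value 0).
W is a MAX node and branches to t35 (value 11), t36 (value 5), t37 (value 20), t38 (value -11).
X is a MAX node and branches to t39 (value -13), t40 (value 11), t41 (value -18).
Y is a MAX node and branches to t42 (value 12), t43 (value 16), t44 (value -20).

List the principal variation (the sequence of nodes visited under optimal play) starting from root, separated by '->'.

root -> A -> C -> K -> t4

J (MAX): max(-10, 18) = 18
K (MAX): max(-15, 11, 3) = 11
C (MIN): min(18, 11) = 11
L (MAX): max(1, -8, 12) = 12
M (MAX): max(-13, 11) = 11
N (MAX): max(9, -3, -17, 20) = 20
P (MAX): max(9, -1) = 9
D (MIN): min(12, 11, 20, 9) = 9
Q (MAX): max(7, -14, -18) = 7
R (MAX): max(-16, 4, -9) = 4
E (MIN): min(7, 4) = 4
A (MAX): max(11, 9, 4) = 11
S (MAX): max(12, -17, -4, 3) = 12
T (MAX): max(13, -3, 16) = 16
F (MIN): min(12, 16) = 12
U (MAX): max(2, 11, 3) = 11
V (MAX): max(10, 0) = 10
W (MAX): max(11, 5, 20, -11) = 20
G (MIN): min(11, 10, 20) = 10
X (MAX): max(-13, 11, -18) = 11
Y (MAX): max(12, 16, -20) = 16
H (MIN): min(11, 16) = 11
B (MAX): max(12, 10, 11) = 12
root (MIN): min(11, 12) = 11
At root, MIN picks A (lowest: 11).
At A, MAX picks C (highest: 11).
At C, MIN picks K (lowest: 11).
At K, MAX picks t4 (highest: 11).
Terminal value 11.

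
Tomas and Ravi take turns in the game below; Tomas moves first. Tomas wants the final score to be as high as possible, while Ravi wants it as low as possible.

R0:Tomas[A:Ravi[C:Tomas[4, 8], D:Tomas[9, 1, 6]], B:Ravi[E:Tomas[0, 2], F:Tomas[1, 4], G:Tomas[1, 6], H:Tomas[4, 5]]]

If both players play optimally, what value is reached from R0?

C (Tomas): max(4, 8) = 8
D (Tomas): max(9, 1, 6) = 9
A (Ravi): min(8, 9) = 8
E (Tomas): max(0, 2) = 2
F (Tomas): max(1, 4) = 4
G (Tomas): max(1, 6) = 6
H (Tomas): max(4, 5) = 5
B (Ravi): min(2, 4, 6, 5) = 2
R0 (Tomas): max(8, 2) = 8

8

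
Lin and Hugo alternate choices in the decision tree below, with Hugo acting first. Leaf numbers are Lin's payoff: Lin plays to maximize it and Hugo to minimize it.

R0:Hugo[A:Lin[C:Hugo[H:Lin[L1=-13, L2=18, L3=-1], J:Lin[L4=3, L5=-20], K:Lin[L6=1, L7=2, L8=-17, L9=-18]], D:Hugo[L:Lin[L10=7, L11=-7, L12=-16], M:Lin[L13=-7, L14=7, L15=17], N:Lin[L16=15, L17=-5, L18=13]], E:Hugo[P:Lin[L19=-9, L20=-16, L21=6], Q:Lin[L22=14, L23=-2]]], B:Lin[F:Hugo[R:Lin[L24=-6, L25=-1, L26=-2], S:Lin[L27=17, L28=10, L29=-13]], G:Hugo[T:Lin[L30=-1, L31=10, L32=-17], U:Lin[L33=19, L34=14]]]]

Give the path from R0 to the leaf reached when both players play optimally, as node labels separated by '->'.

R0 -> A -> D -> L -> L10

H (Lin): max(-13, 18, -1) = 18
J (Lin): max(3, -20) = 3
K (Lin): max(1, 2, -17, -18) = 2
C (Hugo): min(18, 3, 2) = 2
L (Lin): max(7, -7, -16) = 7
M (Lin): max(-7, 7, 17) = 17
N (Lin): max(15, -5, 13) = 15
D (Hugo): min(7, 17, 15) = 7
P (Lin): max(-9, -16, 6) = 6
Q (Lin): max(14, -2) = 14
E (Hugo): min(6, 14) = 6
A (Lin): max(2, 7, 6) = 7
R (Lin): max(-6, -1, -2) = -1
S (Lin): max(17, 10, -13) = 17
F (Hugo): min(-1, 17) = -1
T (Lin): max(-1, 10, -17) = 10
U (Lin): max(19, 14) = 19
G (Hugo): min(10, 19) = 10
B (Lin): max(-1, 10) = 10
R0 (Hugo): min(7, 10) = 7
At R0, Hugo picks A (lowest: 7).
At A, Lin picks D (highest: 7).
At D, Hugo picks L (lowest: 7).
At L, Lin picks L10 (highest: 7).
Terminal value 7.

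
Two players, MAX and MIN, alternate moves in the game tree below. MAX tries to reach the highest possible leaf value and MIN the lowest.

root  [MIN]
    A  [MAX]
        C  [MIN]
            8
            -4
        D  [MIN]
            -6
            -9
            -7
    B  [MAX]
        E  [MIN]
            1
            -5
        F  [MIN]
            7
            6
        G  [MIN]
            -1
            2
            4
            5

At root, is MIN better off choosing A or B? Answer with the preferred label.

A

C (MIN): min(8, -4) = -4
D (MIN): min(-6, -9, -7) = -9
A (MAX): max(-4, -9) = -4
E (MIN): min(1, -5) = -5
F (MIN): min(7, 6) = 6
G (MIN): min(-1, 2, 4, 5) = -1
B (MAX): max(-5, 6, -1) = 6
MIN prefers the lower value; A=-4, B=6. A is better since -4 < 6.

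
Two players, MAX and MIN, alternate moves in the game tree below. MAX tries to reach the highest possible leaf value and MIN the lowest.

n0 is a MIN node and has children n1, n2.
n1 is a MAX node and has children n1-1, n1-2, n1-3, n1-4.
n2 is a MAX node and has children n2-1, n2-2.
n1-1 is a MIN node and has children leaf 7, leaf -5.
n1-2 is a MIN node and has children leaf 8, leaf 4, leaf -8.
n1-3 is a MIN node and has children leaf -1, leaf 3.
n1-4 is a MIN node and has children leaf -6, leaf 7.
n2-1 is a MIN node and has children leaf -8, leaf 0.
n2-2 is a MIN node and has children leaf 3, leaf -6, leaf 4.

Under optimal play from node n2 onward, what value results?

-6

n2-1 (MIN): min(-8, 0) = -8
n2-2 (MIN): min(3, -6, 4) = -6
n2 (MAX): max(-8, -6) = -6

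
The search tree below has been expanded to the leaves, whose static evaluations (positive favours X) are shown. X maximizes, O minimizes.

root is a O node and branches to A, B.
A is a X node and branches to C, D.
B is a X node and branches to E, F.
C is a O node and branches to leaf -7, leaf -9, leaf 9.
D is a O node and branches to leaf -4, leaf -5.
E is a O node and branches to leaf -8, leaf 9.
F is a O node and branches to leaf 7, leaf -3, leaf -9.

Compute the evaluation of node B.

-8

E (O): min(-8, 9) = -8
F (O): min(7, -3, -9) = -9
B (X): max(-8, -9) = -8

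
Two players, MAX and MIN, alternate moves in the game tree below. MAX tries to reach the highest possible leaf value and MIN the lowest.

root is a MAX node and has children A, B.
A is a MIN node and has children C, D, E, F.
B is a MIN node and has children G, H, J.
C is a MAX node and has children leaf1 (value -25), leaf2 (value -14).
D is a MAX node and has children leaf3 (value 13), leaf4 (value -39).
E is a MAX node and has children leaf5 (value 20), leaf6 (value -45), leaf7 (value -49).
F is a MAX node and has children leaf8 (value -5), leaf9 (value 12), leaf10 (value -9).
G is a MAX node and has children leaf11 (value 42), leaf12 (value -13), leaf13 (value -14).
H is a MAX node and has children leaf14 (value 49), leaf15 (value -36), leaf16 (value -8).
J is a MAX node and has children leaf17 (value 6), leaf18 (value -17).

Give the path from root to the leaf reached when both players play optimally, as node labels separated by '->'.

root -> B -> J -> leaf17

C (MAX): max(-25, -14) = -14
D (MAX): max(13, -39) = 13
E (MAX): max(20, -45, -49) = 20
F (MAX): max(-5, 12, -9) = 12
A (MIN): min(-14, 13, 20, 12) = -14
G (MAX): max(42, -13, -14) = 42
H (MAX): max(49, -36, -8) = 49
J (MAX): max(6, -17) = 6
B (MIN): min(42, 49, 6) = 6
root (MAX): max(-14, 6) = 6
At root, MAX picks B (highest: 6).
At B, MIN picks J (lowest: 6).
At J, MAX picks leaf17 (highest: 6).
Terminal value 6.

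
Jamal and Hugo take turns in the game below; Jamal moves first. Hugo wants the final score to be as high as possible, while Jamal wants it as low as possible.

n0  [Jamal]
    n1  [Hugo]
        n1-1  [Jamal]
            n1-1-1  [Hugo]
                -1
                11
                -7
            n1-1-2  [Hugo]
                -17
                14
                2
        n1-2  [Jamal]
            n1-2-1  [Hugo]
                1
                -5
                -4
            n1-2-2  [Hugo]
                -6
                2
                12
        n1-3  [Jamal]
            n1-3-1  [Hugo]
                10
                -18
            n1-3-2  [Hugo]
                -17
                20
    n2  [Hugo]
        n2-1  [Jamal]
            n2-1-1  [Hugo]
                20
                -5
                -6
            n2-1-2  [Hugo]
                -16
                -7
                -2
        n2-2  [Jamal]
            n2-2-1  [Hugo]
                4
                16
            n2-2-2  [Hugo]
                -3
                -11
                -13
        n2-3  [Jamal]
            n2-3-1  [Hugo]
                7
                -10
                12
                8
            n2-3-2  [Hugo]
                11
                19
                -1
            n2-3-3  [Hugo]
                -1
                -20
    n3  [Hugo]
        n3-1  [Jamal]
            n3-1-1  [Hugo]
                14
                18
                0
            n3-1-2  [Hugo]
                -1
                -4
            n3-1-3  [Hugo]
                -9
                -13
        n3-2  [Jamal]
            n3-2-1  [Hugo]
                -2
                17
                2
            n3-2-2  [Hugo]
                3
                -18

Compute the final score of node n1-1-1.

n1-1-1 (Hugo): max(-1, 11, -7) = 11

11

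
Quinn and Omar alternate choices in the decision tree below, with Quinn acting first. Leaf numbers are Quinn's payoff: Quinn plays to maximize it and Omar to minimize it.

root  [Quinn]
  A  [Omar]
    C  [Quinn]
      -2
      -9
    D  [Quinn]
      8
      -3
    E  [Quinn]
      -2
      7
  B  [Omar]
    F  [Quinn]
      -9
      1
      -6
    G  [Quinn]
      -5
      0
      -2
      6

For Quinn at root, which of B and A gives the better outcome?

B

F (Quinn): max(-9, 1, -6) = 1
G (Quinn): max(-5, 0, -2, 6) = 6
B (Omar): min(1, 6) = 1
C (Quinn): max(-2, -9) = -2
D (Quinn): max(8, -3) = 8
E (Quinn): max(-2, 7) = 7
A (Omar): min(-2, 8, 7) = -2
Quinn prefers the higher value; B=1, A=-2. B is better since 1 > -2.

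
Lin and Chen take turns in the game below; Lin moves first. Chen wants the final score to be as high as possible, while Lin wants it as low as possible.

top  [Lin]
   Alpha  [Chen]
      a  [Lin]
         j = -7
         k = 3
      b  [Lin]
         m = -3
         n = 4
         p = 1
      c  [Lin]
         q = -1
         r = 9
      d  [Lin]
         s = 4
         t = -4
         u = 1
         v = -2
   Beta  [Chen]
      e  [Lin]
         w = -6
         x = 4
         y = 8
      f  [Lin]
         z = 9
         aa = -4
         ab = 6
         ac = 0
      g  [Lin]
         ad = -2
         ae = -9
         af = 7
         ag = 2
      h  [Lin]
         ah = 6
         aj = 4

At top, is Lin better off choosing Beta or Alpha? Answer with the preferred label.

e (Lin): min(-6, 4, 8) = -6
f (Lin): min(9, -4, 6, 0) = -4
g (Lin): min(-2, -9, 7, 2) = -9
h (Lin): min(6, 4) = 4
Beta (Chen): max(-6, -4, -9, 4) = 4
a (Lin): min(-7, 3) = -7
b (Lin): min(-3, 4, 1) = -3
c (Lin): min(-1, 9) = -1
d (Lin): min(4, -4, 1, -2) = -4
Alpha (Chen): max(-7, -3, -1, -4) = -1
Lin prefers the lower value; Beta=4, Alpha=-1. Alpha is better since -1 < 4.

Alpha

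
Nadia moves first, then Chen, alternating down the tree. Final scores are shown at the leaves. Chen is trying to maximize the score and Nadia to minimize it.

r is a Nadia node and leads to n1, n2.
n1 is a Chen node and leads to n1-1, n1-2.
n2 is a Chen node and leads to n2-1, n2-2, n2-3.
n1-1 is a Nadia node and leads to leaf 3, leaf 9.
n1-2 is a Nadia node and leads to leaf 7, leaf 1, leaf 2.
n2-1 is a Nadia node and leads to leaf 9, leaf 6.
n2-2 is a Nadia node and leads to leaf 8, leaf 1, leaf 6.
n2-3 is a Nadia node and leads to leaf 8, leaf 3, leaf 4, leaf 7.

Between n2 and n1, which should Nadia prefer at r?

n1

n2-1 (Nadia): min(9, 6) = 6
n2-2 (Nadia): min(8, 1, 6) = 1
n2-3 (Nadia): min(8, 3, 4, 7) = 3
n2 (Chen): max(6, 1, 3) = 6
n1-1 (Nadia): min(3, 9) = 3
n1-2 (Nadia): min(7, 1, 2) = 1
n1 (Chen): max(3, 1) = 3
Nadia prefers the lower value; n2=6, n1=3. n1 is better since 3 < 6.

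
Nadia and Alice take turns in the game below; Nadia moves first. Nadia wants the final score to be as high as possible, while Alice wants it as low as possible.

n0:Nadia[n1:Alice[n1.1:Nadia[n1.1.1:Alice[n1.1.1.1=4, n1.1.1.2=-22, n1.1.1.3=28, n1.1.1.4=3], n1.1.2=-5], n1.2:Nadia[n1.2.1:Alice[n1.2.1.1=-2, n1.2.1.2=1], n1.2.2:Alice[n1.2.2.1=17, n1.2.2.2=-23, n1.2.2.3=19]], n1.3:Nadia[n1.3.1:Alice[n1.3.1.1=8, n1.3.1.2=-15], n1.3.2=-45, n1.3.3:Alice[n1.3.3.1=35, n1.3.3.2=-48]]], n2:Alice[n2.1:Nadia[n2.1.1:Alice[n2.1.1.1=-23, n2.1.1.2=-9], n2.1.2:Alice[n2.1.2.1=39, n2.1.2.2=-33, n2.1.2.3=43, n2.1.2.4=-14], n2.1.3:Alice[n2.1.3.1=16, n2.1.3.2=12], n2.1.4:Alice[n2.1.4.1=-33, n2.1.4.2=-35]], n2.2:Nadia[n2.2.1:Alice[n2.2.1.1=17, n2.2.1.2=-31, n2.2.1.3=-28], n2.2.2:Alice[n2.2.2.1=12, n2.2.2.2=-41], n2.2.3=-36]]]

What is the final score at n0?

-15

n1.1.1 (Alice): min(4, -22, 28, 3) = -22
n1.1 (Nadia): max(-22, -5) = -5
n1.2.1 (Alice): min(-2, 1) = -2
n1.2.2 (Alice): min(17, -23, 19) = -23
n1.2 (Nadia): max(-2, -23) = -2
n1.3.1 (Alice): min(8, -15) = -15
n1.3.3 (Alice): min(35, -48) = -48
n1.3 (Nadia): max(-15, -45, -48) = -15
n1 (Alice): min(-5, -2, -15) = -15
n2.1.1 (Alice): min(-23, -9) = -23
n2.1.2 (Alice): min(39, -33, 43, -14) = -33
n2.1.3 (Alice): min(16, 12) = 12
n2.1.4 (Alice): min(-33, -35) = -35
n2.1 (Nadia): max(-23, -33, 12, -35) = 12
n2.2.1 (Alice): min(17, -31, -28) = -31
n2.2.2 (Alice): min(12, -41) = -41
n2.2 (Nadia): max(-31, -41, -36) = -31
n2 (Alice): min(12, -31) = -31
n0 (Nadia): max(-15, -31) = -15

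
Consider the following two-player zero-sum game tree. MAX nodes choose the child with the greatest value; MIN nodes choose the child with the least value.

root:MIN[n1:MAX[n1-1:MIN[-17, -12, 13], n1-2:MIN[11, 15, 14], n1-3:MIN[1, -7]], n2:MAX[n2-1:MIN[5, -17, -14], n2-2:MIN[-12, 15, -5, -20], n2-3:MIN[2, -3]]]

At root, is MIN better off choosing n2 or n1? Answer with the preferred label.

n2

n2-1 (MIN): min(5, -17, -14) = -17
n2-2 (MIN): min(-12, 15, -5, -20) = -20
n2-3 (MIN): min(2, -3) = -3
n2 (MAX): max(-17, -20, -3) = -3
n1-1 (MIN): min(-17, -12, 13) = -17
n1-2 (MIN): min(11, 15, 14) = 11
n1-3 (MIN): min(1, -7) = -7
n1 (MAX): max(-17, 11, -7) = 11
MIN prefers the lower value; n2=-3, n1=11. n2 is better since -3 < 11.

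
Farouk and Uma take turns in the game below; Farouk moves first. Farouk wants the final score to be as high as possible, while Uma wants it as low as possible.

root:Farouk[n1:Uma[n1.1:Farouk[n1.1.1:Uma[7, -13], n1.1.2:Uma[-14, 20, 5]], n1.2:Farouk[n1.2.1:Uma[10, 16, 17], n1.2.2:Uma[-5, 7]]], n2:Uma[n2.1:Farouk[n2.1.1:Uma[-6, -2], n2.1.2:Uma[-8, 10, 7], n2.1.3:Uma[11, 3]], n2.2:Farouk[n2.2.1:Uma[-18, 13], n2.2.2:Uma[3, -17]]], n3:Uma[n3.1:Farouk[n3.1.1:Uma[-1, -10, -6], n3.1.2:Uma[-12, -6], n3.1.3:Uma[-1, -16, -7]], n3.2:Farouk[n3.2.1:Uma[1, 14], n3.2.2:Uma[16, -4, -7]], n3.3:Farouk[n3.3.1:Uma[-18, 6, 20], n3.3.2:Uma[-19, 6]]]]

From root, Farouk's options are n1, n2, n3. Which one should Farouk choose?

n1.1.1 (Uma): min(7, -13) = -13
n1.1.2 (Uma): min(-14, 20, 5) = -14
n1.1 (Farouk): max(-13, -14) = -13
n1.2.1 (Uma): min(10, 16, 17) = 10
n1.2.2 (Uma): min(-5, 7) = -5
n1.2 (Farouk): max(10, -5) = 10
n1 (Uma): min(-13, 10) = -13
n2.1.1 (Uma): min(-6, -2) = -6
n2.1.2 (Uma): min(-8, 10, 7) = -8
n2.1.3 (Uma): min(11, 3) = 3
n2.1 (Farouk): max(-6, -8, 3) = 3
n2.2.1 (Uma): min(-18, 13) = -18
n2.2.2 (Uma): min(3, -17) = -17
n2.2 (Farouk): max(-18, -17) = -17
n2 (Uma): min(3, -17) = -17
n3.1.1 (Uma): min(-1, -10, -6) = -10
n3.1.2 (Uma): min(-12, -6) = -12
n3.1.3 (Uma): min(-1, -16, -7) = -16
n3.1 (Farouk): max(-10, -12, -16) = -10
n3.2.1 (Uma): min(1, 14) = 1
n3.2.2 (Uma): min(16, -4, -7) = -7
n3.2 (Farouk): max(1, -7) = 1
n3.3.1 (Uma): min(-18, 6, 20) = -18
n3.3.2 (Uma): min(-19, 6) = -19
n3.3 (Farouk): max(-18, -19) = -18
n3 (Uma): min(-10, 1, -18) = -18
root (Farouk): max(-13, -17, -18) = -13
Farouk at root wants the highest of {n1=-13, n2=-17, n3=-18}, so chooses n1.

n1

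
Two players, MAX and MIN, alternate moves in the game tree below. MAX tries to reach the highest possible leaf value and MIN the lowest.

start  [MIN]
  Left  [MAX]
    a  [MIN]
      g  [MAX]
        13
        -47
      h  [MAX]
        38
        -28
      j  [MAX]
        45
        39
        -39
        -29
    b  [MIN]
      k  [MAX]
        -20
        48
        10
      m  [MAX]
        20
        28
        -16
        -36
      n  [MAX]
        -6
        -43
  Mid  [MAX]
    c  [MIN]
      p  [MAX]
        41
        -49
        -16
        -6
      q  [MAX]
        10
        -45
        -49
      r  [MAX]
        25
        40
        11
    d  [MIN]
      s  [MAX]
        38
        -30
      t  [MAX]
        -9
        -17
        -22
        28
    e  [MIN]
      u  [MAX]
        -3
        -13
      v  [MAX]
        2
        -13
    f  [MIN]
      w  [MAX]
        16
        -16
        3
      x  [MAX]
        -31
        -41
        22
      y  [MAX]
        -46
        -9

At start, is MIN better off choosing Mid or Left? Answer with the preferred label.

p (MAX): max(41, -49, -16, -6) = 41
q (MAX): max(10, -45, -49) = 10
r (MAX): max(25, 40, 11) = 40
c (MIN): min(41, 10, 40) = 10
s (MAX): max(38, -30) = 38
t (MAX): max(-9, -17, -22, 28) = 28
d (MIN): min(38, 28) = 28
u (MAX): max(-3, -13) = -3
v (MAX): max(2, -13) = 2
e (MIN): min(-3, 2) = -3
w (MAX): max(16, -16, 3) = 16
x (MAX): max(-31, -41, 22) = 22
y (MAX): max(-46, -9) = -9
f (MIN): min(16, 22, -9) = -9
Mid (MAX): max(10, 28, -3, -9) = 28
g (MAX): max(13, -47) = 13
h (MAX): max(38, -28) = 38
j (MAX): max(45, 39, -39, -29) = 45
a (MIN): min(13, 38, 45) = 13
k (MAX): max(-20, 48, 10) = 48
m (MAX): max(20, 28, -16, -36) = 28
n (MAX): max(-6, -43) = -6
b (MIN): min(48, 28, -6) = -6
Left (MAX): max(13, -6) = 13
MIN prefers the lower value; Mid=28, Left=13. Left is better since 13 < 28.

Left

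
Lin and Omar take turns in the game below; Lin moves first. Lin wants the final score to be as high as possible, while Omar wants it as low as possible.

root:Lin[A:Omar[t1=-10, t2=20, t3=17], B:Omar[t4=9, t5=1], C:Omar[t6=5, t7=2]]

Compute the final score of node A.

A (Omar): min(-10, 20, 17) = -10

-10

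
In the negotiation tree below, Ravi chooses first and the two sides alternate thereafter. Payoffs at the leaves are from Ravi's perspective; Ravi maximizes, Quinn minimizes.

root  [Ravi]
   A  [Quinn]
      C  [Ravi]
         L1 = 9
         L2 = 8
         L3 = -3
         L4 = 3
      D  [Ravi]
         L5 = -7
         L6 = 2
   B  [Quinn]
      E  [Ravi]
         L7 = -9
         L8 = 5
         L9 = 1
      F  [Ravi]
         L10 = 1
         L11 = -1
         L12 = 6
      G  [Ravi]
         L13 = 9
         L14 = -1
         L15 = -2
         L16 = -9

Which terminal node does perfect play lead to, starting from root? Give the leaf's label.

L8

C (Ravi): max(9, 8, -3, 3) = 9
D (Ravi): max(-7, 2) = 2
A (Quinn): min(9, 2) = 2
E (Ravi): max(-9, 5, 1) = 5
F (Ravi): max(1, -1, 6) = 6
G (Ravi): max(9, -1, -2, -9) = 9
B (Quinn): min(5, 6, 9) = 5
root (Ravi): max(2, 5) = 5
At root, Ravi picks B (highest: 5).
At B, Quinn picks E (lowest: 5).
At E, Ravi picks L8 (highest: 5).
Terminal value 5.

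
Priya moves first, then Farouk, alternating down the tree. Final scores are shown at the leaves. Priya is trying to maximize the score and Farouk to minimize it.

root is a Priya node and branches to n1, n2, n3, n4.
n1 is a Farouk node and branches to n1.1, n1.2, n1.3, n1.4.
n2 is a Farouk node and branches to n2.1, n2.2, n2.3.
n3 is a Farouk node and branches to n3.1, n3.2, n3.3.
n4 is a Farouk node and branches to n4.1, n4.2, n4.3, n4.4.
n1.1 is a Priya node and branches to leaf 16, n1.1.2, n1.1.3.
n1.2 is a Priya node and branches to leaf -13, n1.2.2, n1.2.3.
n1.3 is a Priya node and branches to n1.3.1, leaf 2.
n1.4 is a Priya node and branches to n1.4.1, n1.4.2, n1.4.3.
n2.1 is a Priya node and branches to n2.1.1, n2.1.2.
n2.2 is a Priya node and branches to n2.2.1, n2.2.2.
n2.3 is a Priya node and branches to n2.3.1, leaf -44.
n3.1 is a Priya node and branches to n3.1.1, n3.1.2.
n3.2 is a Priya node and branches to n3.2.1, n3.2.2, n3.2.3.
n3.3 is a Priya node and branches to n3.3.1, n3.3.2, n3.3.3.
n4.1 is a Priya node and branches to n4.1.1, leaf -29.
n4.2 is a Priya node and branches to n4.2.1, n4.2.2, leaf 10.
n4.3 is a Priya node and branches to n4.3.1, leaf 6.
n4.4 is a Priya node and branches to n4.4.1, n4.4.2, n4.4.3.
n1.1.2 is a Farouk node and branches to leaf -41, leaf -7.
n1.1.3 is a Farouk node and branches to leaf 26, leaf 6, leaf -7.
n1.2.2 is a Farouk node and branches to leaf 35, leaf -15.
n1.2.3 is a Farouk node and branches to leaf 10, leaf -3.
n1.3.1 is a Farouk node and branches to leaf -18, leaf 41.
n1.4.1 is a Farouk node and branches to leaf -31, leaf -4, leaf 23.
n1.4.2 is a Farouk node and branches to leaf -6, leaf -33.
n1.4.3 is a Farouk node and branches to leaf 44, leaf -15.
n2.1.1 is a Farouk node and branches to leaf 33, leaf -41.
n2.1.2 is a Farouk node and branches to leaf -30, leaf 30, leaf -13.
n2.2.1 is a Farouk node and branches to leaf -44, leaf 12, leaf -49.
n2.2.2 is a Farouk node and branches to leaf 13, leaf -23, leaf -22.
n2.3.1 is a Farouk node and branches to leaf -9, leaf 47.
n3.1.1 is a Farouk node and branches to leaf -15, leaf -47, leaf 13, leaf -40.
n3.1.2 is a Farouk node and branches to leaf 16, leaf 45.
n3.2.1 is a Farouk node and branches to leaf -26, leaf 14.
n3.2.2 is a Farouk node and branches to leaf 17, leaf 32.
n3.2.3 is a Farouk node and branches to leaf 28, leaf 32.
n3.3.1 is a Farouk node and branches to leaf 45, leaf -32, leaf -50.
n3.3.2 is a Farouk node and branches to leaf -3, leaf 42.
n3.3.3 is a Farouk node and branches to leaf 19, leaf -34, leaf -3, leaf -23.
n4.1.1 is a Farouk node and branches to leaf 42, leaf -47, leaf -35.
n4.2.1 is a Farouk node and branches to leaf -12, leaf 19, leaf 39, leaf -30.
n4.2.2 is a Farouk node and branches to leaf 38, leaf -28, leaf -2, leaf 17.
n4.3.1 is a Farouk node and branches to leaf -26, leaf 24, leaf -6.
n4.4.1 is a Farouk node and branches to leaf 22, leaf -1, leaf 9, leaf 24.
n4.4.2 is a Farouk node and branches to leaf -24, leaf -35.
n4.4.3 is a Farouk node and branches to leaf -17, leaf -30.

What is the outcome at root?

-3

n1.1.2 (Farouk): min(-41, -7) = -41
n1.1.3 (Farouk): min(26, 6, -7) = -7
n1.1 (Priya): max(16, -41, -7) = 16
n1.2.2 (Farouk): min(35, -15) = -15
n1.2.3 (Farouk): min(10, -3) = -3
n1.2 (Priya): max(-13, -15, -3) = -3
n1.3.1 (Farouk): min(-18, 41) = -18
n1.3 (Priya): max(-18, 2) = 2
n1.4.1 (Farouk): min(-31, -4, 23) = -31
n1.4.2 (Farouk): min(-6, -33) = -33
n1.4.3 (Farouk): min(44, -15) = -15
n1.4 (Priya): max(-31, -33, -15) = -15
n1 (Farouk): min(16, -3, 2, -15) = -15
n2.1.1 (Farouk): min(33, -41) = -41
n2.1.2 (Farouk): min(-30, 30, -13) = -30
n2.1 (Priya): max(-41, -30) = -30
n2.2.1 (Farouk): min(-44, 12, -49) = -49
n2.2.2 (Farouk): min(13, -23, -22) = -23
n2.2 (Priya): max(-49, -23) = -23
n2.3.1 (Farouk): min(-9, 47) = -9
n2.3 (Priya): max(-9, -44) = -9
n2 (Farouk): min(-30, -23, -9) = -30
n3.1.1 (Farouk): min(-15, -47, 13, -40) = -47
n3.1.2 (Farouk): min(16, 45) = 16
n3.1 (Priya): max(-47, 16) = 16
n3.2.1 (Farouk): min(-26, 14) = -26
n3.2.2 (Farouk): min(17, 32) = 17
n3.2.3 (Farouk): min(28, 32) = 28
n3.2 (Priya): max(-26, 17, 28) = 28
n3.3.1 (Farouk): min(45, -32, -50) = -50
n3.3.2 (Farouk): min(-3, 42) = -3
n3.3.3 (Farouk): min(19, -34, -3, -23) = -34
n3.3 (Priya): max(-50, -3, -34) = -3
n3 (Farouk): min(16, 28, -3) = -3
n4.1.1 (Farouk): min(42, -47, -35) = -47
n4.1 (Priya): max(-47, -29) = -29
n4.2.1 (Farouk): min(-12, 19, 39, -30) = -30
n4.2.2 (Farouk): min(38, -28, -2, 17) = -28
n4.2 (Priya): max(-30, -28, 10) = 10
n4.3.1 (Farouk): min(-26, 24, -6) = -26
n4.3 (Priya): max(-26, 6) = 6
n4.4.1 (Farouk): min(22, -1, 9, 24) = -1
n4.4.2 (Farouk): min(-24, -35) = -35
n4.4.3 (Farouk): min(-17, -30) = -30
n4.4 (Priya): max(-1, -35, -30) = -1
n4 (Farouk): min(-29, 10, 6, -1) = -29
root (Priya): max(-15, -30, -3, -29) = -3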